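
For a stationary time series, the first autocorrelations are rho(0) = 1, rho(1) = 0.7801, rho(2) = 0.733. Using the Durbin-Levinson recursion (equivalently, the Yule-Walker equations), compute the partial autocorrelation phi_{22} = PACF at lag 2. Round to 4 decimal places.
\phi_{22} = 0.3179

The PACF at lag k is phi_{kk}, the last component of the solution
to the Yule-Walker system G_k phi = r_k where
  (G_k)_{ij} = rho(|i - j|), (r_k)_i = rho(i), i,j = 1..k.
Equivalently, Durbin-Levinson gives phi_{kk} iteratively:
  phi_{11} = rho(1)
  phi_{kk} = [rho(k) - sum_{j=1..k-1} phi_{k-1,j} rho(k-j)]
            / [1 - sum_{j=1..k-1} phi_{k-1,j} rho(j)],
  phi_{k,j} = phi_{k-1,j} - phi_{kk} phi_{k-1,k-j},  j = 1..k-1.
Step k = 1:
  phi_11 = rho(1) = 0.7801.
Step k = 2:
  phi_22 = [rho(2) - phi_11 rho(1)] / [1 - phi_11 rho(1)] = [0.733 - (0.7801)(0.7801)] / [1 - (0.7801)(0.7801)]
         = 0.12444399 / 0.39144399 = 0.3179.
Therefore phi_{22} = 0.3179.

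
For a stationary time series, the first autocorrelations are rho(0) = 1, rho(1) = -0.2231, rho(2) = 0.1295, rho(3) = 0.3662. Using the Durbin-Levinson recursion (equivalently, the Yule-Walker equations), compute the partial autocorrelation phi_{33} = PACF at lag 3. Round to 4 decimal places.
\phi_{33} = 0.4360

The PACF at lag k is phi_{kk}, the last component of the solution
to the Yule-Walker system G_k phi = r_k where
  (G_k)_{ij} = rho(|i - j|), (r_k)_i = rho(i), i,j = 1..k.
Equivalently, Durbin-Levinson gives phi_{kk} iteratively:
  phi_{11} = rho(1)
  phi_{kk} = [rho(k) - sum_{j=1..k-1} phi_{k-1,j} rho(k-j)]
            / [1 - sum_{j=1..k-1} phi_{k-1,j} rho(j)],
  phi_{k,j} = phi_{k-1,j} - phi_{kk} phi_{k-1,k-j},  j = 1..k-1.
Step k = 1:
  phi_11 = rho(1) = -0.2231.
Step k = 2:
  phi_22 = [rho(2) - phi_11 rho(1)] / [1 - phi_11 rho(1)] = [0.1295 - (-0.2231)(-0.2231)] / [1 - (-0.2231)(-0.2231)]
         = 0.07972639 / 0.95022639 = 0.083903.
  Update: phi_21 = phi_11 - phi_22 phi_11 = -0.2231 - (0.083903)(-0.2231) = -0.204381.
Step k = 3:
  phi_33 = [rho(3) - phi_21 rho(2) - phi_22 rho(1)] / [1 - phi_21 rho(1) - phi_22 rho(2)]
    numerator   = 0.3662 - (-0.204381)(0.1295) - (0.083903)(-0.2231) = 0.41138604
    denominator = 1 - (-0.204381)(-0.2231) - (0.083903)(0.1295) = 0.94353714
  phi_33 = 0.41138604 / 0.94353714 = 0.436.
Therefore phi_{33} = 0.4360.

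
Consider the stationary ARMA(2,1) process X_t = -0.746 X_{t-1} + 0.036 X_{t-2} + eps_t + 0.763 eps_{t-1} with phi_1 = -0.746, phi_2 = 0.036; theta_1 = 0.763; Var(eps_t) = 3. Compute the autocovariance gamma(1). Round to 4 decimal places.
\gamma(1) = 0.0492

Multiply the model equation by X_{t-k} and take expectations. With theta_0 = psi_0 = 1 and psi_j the MA(infinity) weights, this gives
  gamma(k) - sum_i phi_i gamma(k-i) = c_k,
  c_k = sigma^2 * sum_{j=k..q} theta_j psi_{j-k}   (c_k = 0 for k > q),
using gamma(-m) = gamma(m).
psi-weights needed (psi_j = theta_j + sum_i phi_i psi_{j-i}):
  psi_1 = theta_1 + phi_1 = 0.763 + (-0.746) = 0.017
Right-hand sides:
  c_0 = sigma^2 (1 + theta_1 psi_1) = 3 * (1 + (0.763)(0.017)) = 3 * 1.012971 = 3.038913
  c_1 = sigma^2 theta_1 = 3 * (0.763) = 2.289
  c_2 = 0
Equations for k = 0, 1, 2 (AR order 2, c_2 = 0):
  (E0) gamma(0) = phi_1 gamma(1) + phi_2 gamma(2) + c_0
  (E1) gamma(1) = phi_1 gamma(0) + phi_2 gamma(1) + c_1
  (E2) gamma(2) = phi_1 gamma(1) + phi_2 gamma(0)
From (E1): gamma(1) = A gamma(0) + B with
  A = phi_1 / (1 - phi_2) = -0.746 / 0.964 = -0.773859,   B = c_1 / (1 - phi_2) = 2.289 / 0.964 = 2.374481.
Insert (E2) into (E0): gamma(0) (1 - phi_2^2) = phi_1 (1 + phi_2) gamma(1) + c_0.
  phi_1 (1 + phi_2) = (-0.746)(1.036) = -0.772856,   1 - phi_2^2 = 0.998704.
Replace gamma(1) by A gamma(0) + B and collect gamma(0):
  gamma(0) [0.998704 - (-0.772856)(-0.773859)] = (-0.772856)(2.374481) + 3.038913
  gamma(0) * 0.400622 = 1.203781
  gamma(0) = 1.203781 / 0.400622 = 3.004776.
  gamma(1) = A gamma(0) + B = (-0.773859)(3.004776) + (2.374481) = 0.049209.
Therefore gamma(1) = 0.0492 (to 4 decimal places).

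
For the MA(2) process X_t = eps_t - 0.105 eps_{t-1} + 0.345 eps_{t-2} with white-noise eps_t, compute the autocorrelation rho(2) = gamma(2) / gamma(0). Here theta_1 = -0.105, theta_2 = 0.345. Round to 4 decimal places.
\rho(2) = 0.3053

For an MA(q) process with theta_0 = 1, the autocovariance is
  gamma(k) = sigma^2 * sum_{i=0..q-k} theta_i * theta_{i+k},
and rho(k) = gamma(k) / gamma(0). Sigma^2 cancels.
  numerator   = (1)*(0.345) = 0.345.
  denominator = (1)^2 + (-0.105)^2 + (0.345)^2 = 1.13005.
  rho(2) = 0.345 / 1.13005 = 0.3053.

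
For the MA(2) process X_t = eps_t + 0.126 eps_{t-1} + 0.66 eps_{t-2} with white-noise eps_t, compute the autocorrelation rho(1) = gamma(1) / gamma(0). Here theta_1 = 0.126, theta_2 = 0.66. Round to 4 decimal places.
\rho(1) = 0.1441

For an MA(q) process with theta_0 = 1, the autocovariance is
  gamma(k) = sigma^2 * sum_{i=0..q-k} theta_i * theta_{i+k},
and rho(k) = gamma(k) / gamma(0). Sigma^2 cancels.
  numerator   = (1)*(0.126) + (0.126)*(0.66) = 0.20916.
  denominator = (1)^2 + (0.126)^2 + (0.66)^2 = 1.451476.
  rho(1) = 0.20916 / 1.451476 = 0.1441.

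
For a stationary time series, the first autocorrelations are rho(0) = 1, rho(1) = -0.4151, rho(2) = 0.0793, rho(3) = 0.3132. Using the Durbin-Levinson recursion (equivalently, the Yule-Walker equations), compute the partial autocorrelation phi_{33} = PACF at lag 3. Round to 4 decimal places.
\phi_{33} = 0.3710

The PACF at lag k is phi_{kk}, the last component of the solution
to the Yule-Walker system G_k phi = r_k where
  (G_k)_{ij} = rho(|i - j|), (r_k)_i = rho(i), i,j = 1..k.
Equivalently, Durbin-Levinson gives phi_{kk} iteratively:
  phi_{11} = rho(1)
  phi_{kk} = [rho(k) - sum_{j=1..k-1} phi_{k-1,j} rho(k-j)]
            / [1 - sum_{j=1..k-1} phi_{k-1,j} rho(j)],
  phi_{k,j} = phi_{k-1,j} - phi_{kk} phi_{k-1,k-j},  j = 1..k-1.
Step k = 1:
  phi_11 = rho(1) = -0.4151.
Step k = 2:
  phi_22 = [rho(2) - phi_11 rho(1)] / [1 - phi_11 rho(1)] = [0.0793 - (-0.4151)(-0.4151)] / [1 - (-0.4151)(-0.4151)]
         = -0.09300801 / 0.82769199 = -0.11237.
  Update: phi_21 = phi_11 - phi_22 phi_11 = -0.4151 - (-0.11237)(-0.4151) = -0.461745.
Step k = 3:
  phi_33 = [rho(3) - phi_21 rho(2) - phi_22 rho(1)] / [1 - phi_21 rho(1) - phi_22 rho(2)]
    numerator   = 0.3132 - (-0.461745)(0.0793) - (-0.11237)(-0.4151) = 0.30317145
    denominator = 1 - (-0.461745)(-0.4151) - (-0.11237)(0.0793) = 0.81724065
  phi_33 = 0.30317145 / 0.81724065 = 0.371.
Therefore phi_{33} = 0.3710.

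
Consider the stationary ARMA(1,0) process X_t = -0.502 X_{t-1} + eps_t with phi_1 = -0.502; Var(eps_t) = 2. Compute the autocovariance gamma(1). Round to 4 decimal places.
\gamma(1) = -1.3423

Multiply the model equation by X_{t-k} and take expectations. With theta_0 = psi_0 = 1 and psi_j the MA(infinity) weights, this gives
  gamma(k) - sum_i phi_i gamma(k-i) = c_k,
  c_k = sigma^2 * sum_{j=k..q} theta_j psi_{j-k}   (c_k = 0 for k > q),
using gamma(-m) = gamma(m).
Pure AR (q = 0): c_0 = sigma^2 = 2, c_k = 0 for k >= 1.
Equations for k = 0 and k = 1 (AR order 1):
  gamma(0) = phi_1 gamma(1) + c_0
  gamma(1) = phi_1 gamma(0) + c_1
Substituting the second into the first: gamma(0) (1 - phi_1^2) = c_0 + phi_1 c_1, so
  gamma(0) = c_0 / (1 - phi_1^2) = 2 / (1 - (-0.502)^2) = 2 / 0.747996 = 2.673811.
  gamma(1) = phi_1 gamma(0) = (-0.502)(2.673811) = -1.342253.
Therefore gamma(1) = -1.3423 (to 4 decimal places).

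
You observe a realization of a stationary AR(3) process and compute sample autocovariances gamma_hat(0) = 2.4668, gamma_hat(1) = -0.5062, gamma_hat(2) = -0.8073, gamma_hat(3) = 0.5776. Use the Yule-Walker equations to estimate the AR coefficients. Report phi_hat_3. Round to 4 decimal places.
\hat\phi_{3} = 0.0760

The Yule-Walker equations for an AR(p) process read, in matrix form,
  Gamma_p phi = r_p,   with   (Gamma_p)_{ij} = gamma(|i - j|),
                       (r_p)_i = gamma(i),   i,j = 1..p.
Substitute the sample gammas (Toeplitz matrix and right-hand side of size 3):
  Gamma_p = [[2.4668, -0.5062, -0.8073], [-0.5062, 2.4668, -0.5062], [-0.8073, -0.5062, 2.4668]]
  r_p     = [-0.5062, -0.8073, 0.5776]
Written out (R1..R3):
  (R1) 2.4668 phi_1 - 0.5062 phi_2 - 0.8073 phi_3 = -0.5062
  (R2) -0.5062 phi_1 + 2.4668 phi_2 - 0.5062 phi_3 = -0.8073
  (R3) -0.8073 phi_1 - 0.5062 phi_2 + 2.4668 phi_3 = 0.5776
Gaussian elimination:
  R2 <- R2 - (-0.5062/2.4668) R1 = R2 - (-0.205205) R1:  2.362925 phi_2 - 0.671862 phi_3 = -0.911175
  R3 <- R3 - (-0.8073/2.4668) R1 = R3 - (-0.327266) R1:  -0.671862 phi_2 + 2.202598 phi_3 = 0.411938
  R3 <- R3 - (-0.671862/2.362925) R2 = R3 - (-0.284335) R2:  2.011564 phi_3 = 0.152859
Back-substitution:
  phi_hat_3 = 0.152859 / 2.011564 = 0.07599
  phi_hat_2 = (-0.911175 - (-0.671862)(0.07599)) / 2.362925 = -0.364006
  phi_hat_1 = (-0.5062 - (-0.5062)(-0.364006) - (-0.8073)(0.07599)) / 2.4668 = -0.255032
So phi_hat = [-0.2550, -0.3640, 0.0760].
Therefore phi_hat_3 = 0.0760.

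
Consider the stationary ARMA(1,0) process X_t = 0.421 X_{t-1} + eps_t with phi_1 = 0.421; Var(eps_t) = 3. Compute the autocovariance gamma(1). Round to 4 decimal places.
\gamma(1) = 1.5351

Multiply the model equation by X_{t-k} and take expectations. With theta_0 = psi_0 = 1 and psi_j the MA(infinity) weights, this gives
  gamma(k) - sum_i phi_i gamma(k-i) = c_k,
  c_k = sigma^2 * sum_{j=k..q} theta_j psi_{j-k}   (c_k = 0 for k > q),
using gamma(-m) = gamma(m).
Pure AR (q = 0): c_0 = sigma^2 = 3, c_k = 0 for k >= 1.
Equations for k = 0 and k = 1 (AR order 1):
  gamma(0) = phi_1 gamma(1) + c_0
  gamma(1) = phi_1 gamma(0) + c_1
Substituting the second into the first: gamma(0) (1 - phi_1^2) = c_0 + phi_1 c_1, so
  gamma(0) = c_0 / (1 - phi_1^2) = 3 / (1 - (0.421)^2) = 3 / 0.822759 = 3.646268.
  gamma(1) = phi_1 gamma(0) = (0.421)(3.646268) = 1.535079.
Therefore gamma(1) = 1.5351 (to 4 decimal places).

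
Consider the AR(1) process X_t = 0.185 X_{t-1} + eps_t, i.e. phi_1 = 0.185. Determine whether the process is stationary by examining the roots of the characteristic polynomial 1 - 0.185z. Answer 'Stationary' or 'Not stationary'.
\text{Stationary}

The AR(p) characteristic polynomial is P(z) = 1 - 0.185z.
Stationarity requires all roots to lie outside the unit circle, i.e. |z| > 1 for every root.
This is linear in z: 1 + (-0.185) z = 0  =>  z = -1/(-0.185) = 5.405405,  |z| = 5.405405.
Moduli of all roots: 5.4054.
All moduli strictly greater than 1? Yes.
Verdict: Stationary.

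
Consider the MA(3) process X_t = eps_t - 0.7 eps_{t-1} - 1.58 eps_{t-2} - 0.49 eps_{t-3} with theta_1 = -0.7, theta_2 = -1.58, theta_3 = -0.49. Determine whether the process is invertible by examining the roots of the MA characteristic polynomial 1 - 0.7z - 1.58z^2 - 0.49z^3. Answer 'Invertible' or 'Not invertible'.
\text{Not invertible}

The MA(q) characteristic polynomial is P(z) = 1 - 0.7z - 1.58z^2 - 0.49z^3.
Invertibility requires all roots to lie outside the unit circle, i.e. |z| > 1 for every root.
Degree 3: look for a simple real root z0 first, then factor out (1 - z/z0) and solve the remaining quadratic.
Testing z0 = -2: P(-2) = 1 + (-0.7)(-2) + (-1.58)(-2)^2 + (-0.49)(-2)^3
  = 1 + (1.4) + (-6.32) + (3.92) = 0.  So z_0 = -2 is a root, |z_0| = 2.
Divide out the factor (1 + 0.5 z) = (1 - z/z0) (since 1/z0 = -0.5):
  P(z) = (1 + 0.5 z)(1 + (-1.2) z + (-0.98) z^2)
  [check: z-coef -1.2 - (-0.5) = -0.7; z^2-coef -0.98 - (-0.5)(-1.2) = -1.58; z^3-coef -(-0.5)(-0.98) = -0.49.]
Remaining roots from the quadratic factor 1 + (-1.2) z + (-0.98) z^2:
  Set 1 + (-1.2) z + (-0.98) z^2 = 0, i.e. a z^2 + b z + c = 0 with a = -0.98, b = -1.2, c = 1.
  Discriminant D = b^2 - 4ac = (-1.2)^2 - 4*(-0.98)*1 = 1.44 - (-3.92) = 5.36.
  D >= 0, so the roots are real: z = (-b +/- sqrt(D)) / (2a) = (1.2 +/- 2.315167) / (-1.96).
    z_1 = (1.2 + 2.315167) / (-1.96) = -1.7935,   |z_1| = 1.7935.
    z_2 = (1.2 - 2.315167) / (-1.96) = 0.569,   |z_2| = 0.569.
Moduli of all roots: 2.0000, 1.7935, 0.5690.
All moduli strictly greater than 1? No.
Verdict: Not invertible.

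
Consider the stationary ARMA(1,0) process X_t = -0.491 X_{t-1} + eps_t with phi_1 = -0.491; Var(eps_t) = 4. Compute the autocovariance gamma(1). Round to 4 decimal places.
\gamma(1) = -2.5879

Multiply the model equation by X_{t-k} and take expectations. With theta_0 = psi_0 = 1 and psi_j the MA(infinity) weights, this gives
  gamma(k) - sum_i phi_i gamma(k-i) = c_k,
  c_k = sigma^2 * sum_{j=k..q} theta_j psi_{j-k}   (c_k = 0 for k > q),
using gamma(-m) = gamma(m).
Pure AR (q = 0): c_0 = sigma^2 = 4, c_k = 0 for k >= 1.
Equations for k = 0 and k = 1 (AR order 1):
  gamma(0) = phi_1 gamma(1) + c_0
  gamma(1) = phi_1 gamma(0) + c_1
Substituting the second into the first: gamma(0) (1 - phi_1^2) = c_0 + phi_1 c_1, so
  gamma(0) = c_0 / (1 - phi_1^2) = 4 / (1 - (-0.491)^2) = 4 / 0.758919 = 5.270655.
  gamma(1) = phi_1 gamma(0) = (-0.491)(5.270655) = -2.587891.
Therefore gamma(1) = -2.5879 (to 4 decimal places).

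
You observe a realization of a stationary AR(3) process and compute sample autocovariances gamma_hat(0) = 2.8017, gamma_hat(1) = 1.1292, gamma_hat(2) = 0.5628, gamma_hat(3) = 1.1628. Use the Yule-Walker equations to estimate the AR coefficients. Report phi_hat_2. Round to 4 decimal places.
\hat\phi_{2} = -0.1010

The Yule-Walker equations for an AR(p) process read, in matrix form,
  Gamma_p phi = r_p,   with   (Gamma_p)_{ij} = gamma(|i - j|),
                       (r_p)_i = gamma(i),   i,j = 1..p.
Substitute the sample gammas (Toeplitz matrix and right-hand side of size 3):
  Gamma_p = [[2.8017, 1.1292, 0.5628], [1.1292, 2.8017, 1.1292], [0.5628, 1.1292, 2.8017]]
  r_p     = [1.1292, 0.5628, 1.1628]
Written out (R1..R3):
  (R1) 2.8017 phi_1 + 1.1292 phi_2 + 0.5628 phi_3 = 1.1292
  (R2) 1.1292 phi_1 + 2.8017 phi_2 + 1.1292 phi_3 = 0.5628
  (R3) 0.5628 phi_1 + 1.1292 phi_2 + 2.8017 phi_3 = 1.1628
Gaussian elimination:
  R2 <- R2 - (1.1292/2.8017) R1 = R2 - (0.403041) R1:  2.346586 phi_2 + 0.902369 phi_3 = 0.107686
  R3 <- R3 - (0.5628/2.8017) R1 = R3 - (0.200878) R1:  0.902369 phi_2 + 2.688646 phi_3 = 0.935969
  R3 <- R3 - (0.902369/2.346586) R2 = R3 - (0.384545) R2:  2.341644 phi_3 = 0.894558
Back-substitution:
  phi_hat_3 = 0.894558 / 2.341644 = 0.382021
  phi_hat_2 = (0.107686 - (0.902369)(0.382021)) / 2.346586 = -0.101014
  phi_hat_1 = (1.1292 - (1.1292)(-0.101014) - (0.5628)(0.382021)) / 2.8017 = 0.367014
So phi_hat = [0.3670, -0.1010, 0.3820].
Therefore phi_hat_2 = -0.1010.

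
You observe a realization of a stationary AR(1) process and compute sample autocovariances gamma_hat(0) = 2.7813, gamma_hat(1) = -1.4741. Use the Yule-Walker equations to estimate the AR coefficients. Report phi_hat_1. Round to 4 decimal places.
\hat\phi_{1} = -0.5300

The Yule-Walker equations for an AR(p) process read, in matrix form,
  Gamma_p phi = r_p,   with   (Gamma_p)_{ij} = gamma(|i - j|),
                       (r_p)_i = gamma(i),   i,j = 1..p.
Substitute the sample gammas (Toeplitz matrix and right-hand side of size 1):
  Gamma_p = [[2.7813]]
  r_p     = [-1.4741]
With p = 1 this is the single equation gamma(0) phi_1 = gamma(1):
  phi_hat_1 = gamma(1) / gamma(0) = -1.4741 / 2.7813 = -0.5300.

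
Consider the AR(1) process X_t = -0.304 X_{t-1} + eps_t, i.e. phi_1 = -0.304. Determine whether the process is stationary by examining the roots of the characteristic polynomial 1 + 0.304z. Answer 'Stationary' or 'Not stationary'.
\text{Stationary}

The AR(p) characteristic polynomial is P(z) = 1 + 0.304z.
Stationarity requires all roots to lie outside the unit circle, i.e. |z| > 1 for every root.
This is linear in z: 1 + (0.304) z = 0  =>  z = -1/(0.304) = -3.289474,  |z| = 3.289474.
Moduli of all roots: 3.2895.
All moduli strictly greater than 1? Yes.
Verdict: Stationary.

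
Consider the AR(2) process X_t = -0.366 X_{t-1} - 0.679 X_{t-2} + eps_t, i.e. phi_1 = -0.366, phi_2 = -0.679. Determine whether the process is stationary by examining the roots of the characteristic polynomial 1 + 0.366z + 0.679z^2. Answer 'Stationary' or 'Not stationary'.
\text{Stationary}

The AR(p) characteristic polynomial is P(z) = 1 + 0.366z + 0.679z^2.
Stationarity requires all roots to lie outside the unit circle, i.e. |z| > 1 for every root.
Set 1 + (0.366) z + (0.679) z^2 = 0, i.e. a z^2 + b z + c = 0 with a = 0.679, b = 0.366, c = 1.
Discriminant D = b^2 - 4ac = (0.366)^2 - 4*(0.679)*1 = 0.133956 - (2.716) = -2.582044.
D < 0, so the roots are the complex-conjugate pair z = (-b +/- i sqrt(-D)) / (2a) = -0.2695 +/- 1.1833i.
For a conjugate pair |z|^2 = z * conj(z) = (product of roots) = c/a = 1/(0.679) = 1.472754, so |z| = sqrt(1.472754) = 1.2136 for both roots.
Moduli of all roots: 1.2136, 1.2136.
All moduli strictly greater than 1? Yes.
Verdict: Stationary.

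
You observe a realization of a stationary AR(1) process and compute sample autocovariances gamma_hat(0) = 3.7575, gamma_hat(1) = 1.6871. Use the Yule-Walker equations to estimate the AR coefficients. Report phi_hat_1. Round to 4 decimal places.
\hat\phi_{1} = 0.4490

The Yule-Walker equations for an AR(p) process read, in matrix form,
  Gamma_p phi = r_p,   with   (Gamma_p)_{ij} = gamma(|i - j|),
                       (r_p)_i = gamma(i),   i,j = 1..p.
Substitute the sample gammas (Toeplitz matrix and right-hand side of size 1):
  Gamma_p = [[3.7575]]
  r_p     = [1.6871]
With p = 1 this is the single equation gamma(0) phi_1 = gamma(1):
  phi_hat_1 = gamma(1) / gamma(0) = 1.6871 / 3.7575 = 0.4490.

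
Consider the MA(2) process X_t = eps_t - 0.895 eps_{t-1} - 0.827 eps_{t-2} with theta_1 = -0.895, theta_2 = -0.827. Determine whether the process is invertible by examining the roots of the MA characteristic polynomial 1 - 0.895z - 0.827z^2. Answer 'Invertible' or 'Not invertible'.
\text{Not invertible}

The MA(q) characteristic polynomial is P(z) = 1 - 0.895z - 0.827z^2.
Invertibility requires all roots to lie outside the unit circle, i.e. |z| > 1 for every root.
Set 1 + (-0.895) z + (-0.827) z^2 = 0, i.e. a z^2 + b z + c = 0 with a = -0.827, b = -0.895, c = 1.
Discriminant D = b^2 - 4ac = (-0.895)^2 - 4*(-0.827)*1 = 0.801025 - (-3.308) = 4.109025.
D >= 0, so the roots are real: z = (-b +/- sqrt(D)) / (2a) = (0.895 +/- 2.027073) / (-1.654).
  z_1 = (0.895 + 2.027073) / (-1.654) = -1.7667,   |z_1| = 1.7667.
  z_2 = (0.895 - 2.027073) / (-1.654) = 0.6844,   |z_2| = 0.6844.
Moduli of all roots: 1.7667, 0.6844.
All moduli strictly greater than 1? No.
Verdict: Not invertible.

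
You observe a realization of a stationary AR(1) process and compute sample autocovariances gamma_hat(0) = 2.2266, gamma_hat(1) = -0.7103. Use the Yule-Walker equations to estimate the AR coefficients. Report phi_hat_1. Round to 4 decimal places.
\hat\phi_{1} = -0.3190

The Yule-Walker equations for an AR(p) process read, in matrix form,
  Gamma_p phi = r_p,   with   (Gamma_p)_{ij} = gamma(|i - j|),
                       (r_p)_i = gamma(i),   i,j = 1..p.
Substitute the sample gammas (Toeplitz matrix and right-hand side of size 1):
  Gamma_p = [[2.2266]]
  r_p     = [-0.7103]
With p = 1 this is the single equation gamma(0) phi_1 = gamma(1):
  phi_hat_1 = gamma(1) / gamma(0) = -0.7103 / 2.2266 = -0.3190.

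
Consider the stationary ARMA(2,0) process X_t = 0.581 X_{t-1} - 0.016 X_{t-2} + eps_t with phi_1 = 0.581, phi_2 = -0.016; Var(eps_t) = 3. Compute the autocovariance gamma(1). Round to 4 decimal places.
\gamma(1) = 2.5498

Multiply the model equation by X_{t-k} and take expectations. With theta_0 = psi_0 = 1 and psi_j the MA(infinity) weights, this gives
  gamma(k) - sum_i phi_i gamma(k-i) = c_k,
  c_k = sigma^2 * sum_{j=k..q} theta_j psi_{j-k}   (c_k = 0 for k > q),
using gamma(-m) = gamma(m).
Pure AR (q = 0): c_0 = sigma^2 = 3, c_k = 0 for k >= 1.
Equations for k = 0, 1, 2 (AR order 2, c_2 = 0):
  (E0) gamma(0) = phi_1 gamma(1) + phi_2 gamma(2) + c_0
  (E1) gamma(1) = phi_1 gamma(0) + phi_2 gamma(1) + c_1
  (E2) gamma(2) = phi_1 gamma(1) + phi_2 gamma(0)
From (E1): gamma(1) = A gamma(0) + B with
  A = phi_1 / (1 - phi_2) = 0.581 / 1.016 = 0.57185,   B = c_1 / (1 - phi_2) = 0 / 1.016 = 0.
Insert (E2) into (E0): gamma(0) (1 - phi_2^2) = phi_1 (1 + phi_2) gamma(1) + c_0.
  phi_1 (1 + phi_2) = (0.581)(0.984) = 0.571704,   1 - phi_2^2 = 0.999744.
Replace gamma(1) by A gamma(0) + B and collect gamma(0):
  gamma(0) [0.999744 - (0.571704)(0.57185)] = c_0 = 3
  gamma(0) * 0.672815 = 3
  gamma(0) = 3 / 0.672815 = 4.458879.
  gamma(1) = A gamma(0) = (0.57185)(4.458879) = 2.549812.
Therefore gamma(1) = 2.5498 (to 4 decimal places).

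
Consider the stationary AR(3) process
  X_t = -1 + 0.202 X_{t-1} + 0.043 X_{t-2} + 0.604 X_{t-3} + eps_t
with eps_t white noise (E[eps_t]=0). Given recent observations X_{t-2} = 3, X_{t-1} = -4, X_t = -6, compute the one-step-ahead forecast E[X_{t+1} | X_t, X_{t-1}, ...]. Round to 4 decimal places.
E[X_{t+1} \mid \mathcal F_t] = -0.5720

For an AR(p) model X_t = c + sum_i phi_i X_{t-i} + eps_t, the
one-step-ahead conditional mean is
  E[X_{t+1} | X_t, ...] = c + sum_i phi_i X_{t+1-i}.
Substitute known values:
  E[X_{t+1} | ...] = -1 + (0.202) * (-6) + (0.043) * (-4) + (0.604) * (3)
                   = -0.5720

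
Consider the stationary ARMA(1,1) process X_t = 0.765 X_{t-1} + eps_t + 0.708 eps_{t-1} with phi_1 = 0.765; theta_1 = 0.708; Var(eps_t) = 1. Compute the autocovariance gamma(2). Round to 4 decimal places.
\gamma(2) = 4.1882

Multiply the model equation by X_{t-k} and take expectations. With theta_0 = psi_0 = 1 and psi_j the MA(infinity) weights, this gives
  gamma(k) - sum_i phi_i gamma(k-i) = c_k,
  c_k = sigma^2 * sum_{j=k..q} theta_j psi_{j-k}   (c_k = 0 for k > q),
using gamma(-m) = gamma(m).
psi-weights needed (psi_j = theta_j + sum_i phi_i psi_{j-i}):
  psi_1 = theta_1 + phi_1 = 0.708 + (0.765) = 1.473
Right-hand sides:
  c_0 = sigma^2 (1 + theta_1 psi_1) = 1 * (1 + (0.708)(1.473)) = 1 * 2.042884 = 2.042884
  c_1 = sigma^2 theta_1 = 1 * (0.708) = 0.708
  c_2 = 0
Equations for k = 0 and k = 1 (AR order 1):
  gamma(0) = phi_1 gamma(1) + c_0
  gamma(1) = phi_1 gamma(0) + c_1
Substituting the second into the first: gamma(0) (1 - phi_1^2) = c_0 + phi_1 c_1, so
  gamma(0) = (c_0 + phi_1 c_1) / (1 - phi_1^2) = (2.042884 + (0.765)(0.708)) / (1 - (0.765)^2) = 2.584504 / 0.414775 = 6.231099.
  gamma(1) = phi_1 gamma(0) + c_1 = (0.765)(6.231099) + (0.708) = 5.474791.
For k = 2 (> q): gamma(2) = phi_1 gamma(1) = (0.765)(5.474791) = 4.188215.
Therefore gamma(2) = 4.1882 (to 4 decimal places).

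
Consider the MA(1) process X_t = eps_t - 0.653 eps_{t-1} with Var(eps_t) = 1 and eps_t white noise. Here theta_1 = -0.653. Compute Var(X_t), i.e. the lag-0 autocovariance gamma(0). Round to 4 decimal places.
\gamma(0) = 1.4264

For an MA(q) process X_t = eps_t + sum_i theta_i eps_{t-i} with
Var(eps_t) = sigma^2, the variance is
  gamma(0) = sigma^2 * (1 + sum_i theta_i^2).
  sum_i theta_i^2 = (-0.653)^2 = 0.426409.
  gamma(0) = 1 * (1 + 0.426409) = 1 * 1.426409 = 1.426409, which rounds to 1.4264.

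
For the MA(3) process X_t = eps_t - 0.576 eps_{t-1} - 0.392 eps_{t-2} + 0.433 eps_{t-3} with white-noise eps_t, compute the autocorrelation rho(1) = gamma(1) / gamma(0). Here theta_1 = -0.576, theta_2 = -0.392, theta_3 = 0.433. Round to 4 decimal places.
\rho(1) = -0.3108

For an MA(q) process with theta_0 = 1, the autocovariance is
  gamma(k) = sigma^2 * sum_{i=0..q-k} theta_i * theta_{i+k},
and rho(k) = gamma(k) / gamma(0). Sigma^2 cancels.
  numerator   = (1)*(-0.576) + (-0.576)*(-0.392) + (-0.392)*(0.433) = -0.519944.
  denominator = (1)^2 + (-0.576)^2 + (-0.392)^2 + (0.433)^2 = 1.672929.
  rho(1) = -0.519944 / 1.672929 = -0.3108.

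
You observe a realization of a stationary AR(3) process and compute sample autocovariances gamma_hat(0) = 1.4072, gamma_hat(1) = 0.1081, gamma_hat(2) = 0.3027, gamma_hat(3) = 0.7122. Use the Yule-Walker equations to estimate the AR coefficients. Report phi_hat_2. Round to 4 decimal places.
\hat\phi_{2} = 0.1800

The Yule-Walker equations for an AR(p) process read, in matrix form,
  Gamma_p phi = r_p,   with   (Gamma_p)_{ij} = gamma(|i - j|),
                       (r_p)_i = gamma(i),   i,j = 1..p.
Substitute the sample gammas (Toeplitz matrix and right-hand side of size 3):
  Gamma_p = [[1.4072, 0.1081, 0.3027], [0.1081, 1.4072, 0.1081], [0.3027, 0.1081, 1.4072]]
  r_p     = [0.1081, 0.3027, 0.7122]
Written out (R1..R3):
  (R1) 1.4072 phi_1 + 0.1081 phi_2 + 0.3027 phi_3 = 0.1081
  (R2) 0.1081 phi_1 + 1.4072 phi_2 + 0.1081 phi_3 = 0.3027
  (R3) 0.3027 phi_1 + 0.1081 phi_2 + 1.4072 phi_3 = 0.7122
Gaussian elimination:
  R2 <- R2 - (0.1081/1.4072) R1 = R2 - (0.076819) R1:  1.398896 phi_2 + 0.084847 phi_3 = 0.294396
  R3 <- R3 - (0.3027/1.4072) R1 = R3 - (0.215108) R1:  0.084847 phi_2 + 1.342087 phi_3 = 0.688947
  R3 <- R3 - (0.084847/1.398896) R2 = R3 - (0.060653) R2:  1.336941 phi_3 = 0.671091
Back-substitution:
  phi_hat_3 = 0.671091 / 1.336941 = 0.50196
  phi_hat_2 = (0.294396 - (0.084847)(0.50196)) / 1.398896 = 0.180003
  phi_hat_1 = (0.1081 - (0.1081)(0.180003) - (0.3027)(0.50196)) / 1.4072 = -0.044984
So phi_hat = [-0.0450, 0.1800, 0.5020].
Therefore phi_hat_2 = 0.1800.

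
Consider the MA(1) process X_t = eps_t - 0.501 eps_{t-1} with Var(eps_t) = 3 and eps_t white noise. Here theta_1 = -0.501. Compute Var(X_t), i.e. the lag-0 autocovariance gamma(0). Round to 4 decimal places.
\gamma(0) = 3.7530

For an MA(q) process X_t = eps_t + sum_i theta_i eps_{t-i} with
Var(eps_t) = sigma^2, the variance is
  gamma(0) = sigma^2 * (1 + sum_i theta_i^2).
  sum_i theta_i^2 = (-0.501)^2 = 0.251001.
  gamma(0) = 3 * (1 + 0.251001) = 3 * 1.251001 = 3.753003, which rounds to 3.7530.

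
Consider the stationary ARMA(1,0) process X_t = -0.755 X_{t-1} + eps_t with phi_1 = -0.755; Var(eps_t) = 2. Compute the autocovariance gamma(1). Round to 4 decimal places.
\gamma(1) = -3.5118

Multiply the model equation by X_{t-k} and take expectations. With theta_0 = psi_0 = 1 and psi_j the MA(infinity) weights, this gives
  gamma(k) - sum_i phi_i gamma(k-i) = c_k,
  c_k = sigma^2 * sum_{j=k..q} theta_j psi_{j-k}   (c_k = 0 for k > q),
using gamma(-m) = gamma(m).
Pure AR (q = 0): c_0 = sigma^2 = 2, c_k = 0 for k >= 1.
Equations for k = 0 and k = 1 (AR order 1):
  gamma(0) = phi_1 gamma(1) + c_0
  gamma(1) = phi_1 gamma(0) + c_1
Substituting the second into the first: gamma(0) (1 - phi_1^2) = c_0 + phi_1 c_1, so
  gamma(0) = c_0 / (1 - phi_1^2) = 2 / (1 - (-0.755)^2) = 2 / 0.429975 = 4.651433.
  gamma(1) = phi_1 gamma(0) = (-0.755)(4.651433) = -3.511832.
Therefore gamma(1) = -3.5118 (to 4 decimal places).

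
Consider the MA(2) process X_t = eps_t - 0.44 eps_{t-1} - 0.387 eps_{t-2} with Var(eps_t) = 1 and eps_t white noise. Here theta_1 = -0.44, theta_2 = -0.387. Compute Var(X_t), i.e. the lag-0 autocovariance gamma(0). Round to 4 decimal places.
\gamma(0) = 1.3434

For an MA(q) process X_t = eps_t + sum_i theta_i eps_{t-i} with
Var(eps_t) = sigma^2, the variance is
  gamma(0) = sigma^2 * (1 + sum_i theta_i^2).
  sum_i theta_i^2 = (-0.44)^2 + (-0.387)^2 = 0.1936 + 0.149769 = 0.343369.
  gamma(0) = 1 * (1 + 0.343369) = 1 * 1.343369 = 1.343369, which rounds to 1.3434.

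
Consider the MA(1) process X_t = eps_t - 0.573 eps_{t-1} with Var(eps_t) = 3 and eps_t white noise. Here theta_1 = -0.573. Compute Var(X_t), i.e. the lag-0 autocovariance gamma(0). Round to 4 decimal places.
\gamma(0) = 3.9850

For an MA(q) process X_t = eps_t + sum_i theta_i eps_{t-i} with
Var(eps_t) = sigma^2, the variance is
  gamma(0) = sigma^2 * (1 + sum_i theta_i^2).
  sum_i theta_i^2 = (-0.573)^2 = 0.328329.
  gamma(0) = 3 * (1 + 0.328329) = 3 * 1.328329 = 3.984987, which rounds to 3.9850.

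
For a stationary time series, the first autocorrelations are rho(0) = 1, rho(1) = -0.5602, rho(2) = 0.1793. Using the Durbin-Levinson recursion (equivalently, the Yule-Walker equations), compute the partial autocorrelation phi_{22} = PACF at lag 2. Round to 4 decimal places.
\phi_{22} = -0.1960

The PACF at lag k is phi_{kk}, the last component of the solution
to the Yule-Walker system G_k phi = r_k where
  (G_k)_{ij} = rho(|i - j|), (r_k)_i = rho(i), i,j = 1..k.
Equivalently, Durbin-Levinson gives phi_{kk} iteratively:
  phi_{11} = rho(1)
  phi_{kk} = [rho(k) - sum_{j=1..k-1} phi_{k-1,j} rho(k-j)]
            / [1 - sum_{j=1..k-1} phi_{k-1,j} rho(j)],
  phi_{k,j} = phi_{k-1,j} - phi_{kk} phi_{k-1,k-j},  j = 1..k-1.
Step k = 1:
  phi_11 = rho(1) = -0.5602.
Step k = 2:
  phi_22 = [rho(2) - phi_11 rho(1)] / [1 - phi_11 rho(1)] = [0.1793 - (-0.5602)(-0.5602)] / [1 - (-0.5602)(-0.5602)]
         = -0.13452404 / 0.68617596 = -0.196.
Therefore phi_{22} = -0.1960.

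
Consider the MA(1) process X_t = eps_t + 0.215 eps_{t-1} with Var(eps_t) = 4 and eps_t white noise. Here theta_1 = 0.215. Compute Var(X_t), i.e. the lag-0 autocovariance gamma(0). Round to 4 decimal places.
\gamma(0) = 4.1849

For an MA(q) process X_t = eps_t + sum_i theta_i eps_{t-i} with
Var(eps_t) = sigma^2, the variance is
  gamma(0) = sigma^2 * (1 + sum_i theta_i^2).
  sum_i theta_i^2 = (0.215)^2 = 0.046225.
  gamma(0) = 4 * (1 + 0.046225) = 4 * 1.046225 = 4.1849.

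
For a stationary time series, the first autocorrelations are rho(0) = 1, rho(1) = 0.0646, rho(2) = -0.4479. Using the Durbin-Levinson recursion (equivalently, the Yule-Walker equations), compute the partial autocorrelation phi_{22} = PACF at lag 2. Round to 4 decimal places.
\phi_{22} = -0.4540

The PACF at lag k is phi_{kk}, the last component of the solution
to the Yule-Walker system G_k phi = r_k where
  (G_k)_{ij} = rho(|i - j|), (r_k)_i = rho(i), i,j = 1..k.
Equivalently, Durbin-Levinson gives phi_{kk} iteratively:
  phi_{11} = rho(1)
  phi_{kk} = [rho(k) - sum_{j=1..k-1} phi_{k-1,j} rho(k-j)]
            / [1 - sum_{j=1..k-1} phi_{k-1,j} rho(j)],
  phi_{k,j} = phi_{k-1,j} - phi_{kk} phi_{k-1,k-j},  j = 1..k-1.
Step k = 1:
  phi_11 = rho(1) = 0.0646.
Step k = 2:
  phi_22 = [rho(2) - phi_11 rho(1)] / [1 - phi_11 rho(1)] = [-0.4479 - (0.0646)(0.0646)] / [1 - (0.0646)(0.0646)]
         = -0.45207316 / 0.99582684 = -0.454.
Therefore phi_{22} = -0.4540.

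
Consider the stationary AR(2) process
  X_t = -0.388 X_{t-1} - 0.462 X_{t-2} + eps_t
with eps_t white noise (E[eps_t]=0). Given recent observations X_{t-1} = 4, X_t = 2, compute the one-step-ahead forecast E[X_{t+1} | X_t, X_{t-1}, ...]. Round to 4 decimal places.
E[X_{t+1} \mid \mathcal F_t] = -2.6240

For an AR(p) model X_t = c + sum_i phi_i X_{t-i} + eps_t, the
one-step-ahead conditional mean is
  E[X_{t+1} | X_t, ...] = c + sum_i phi_i X_{t+1-i}.
Substitute known values:
  E[X_{t+1} | ...] = (-0.388) * (2) + (-0.462) * (4)
                   = -2.6240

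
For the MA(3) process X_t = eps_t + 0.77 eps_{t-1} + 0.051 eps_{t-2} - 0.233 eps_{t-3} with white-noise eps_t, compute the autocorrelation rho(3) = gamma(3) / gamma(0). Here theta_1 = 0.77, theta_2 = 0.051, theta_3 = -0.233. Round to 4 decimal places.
\rho(3) = -0.1412

For an MA(q) process with theta_0 = 1, the autocovariance is
  gamma(k) = sigma^2 * sum_{i=0..q-k} theta_i * theta_{i+k},
and rho(k) = gamma(k) / gamma(0). Sigma^2 cancels.
  numerator   = (1)*(-0.233) = -0.233.
  denominator = (1)^2 + (0.77)^2 + (0.051)^2 + (-0.233)^2 = 1.64979.
  rho(3) = -0.233 / 1.64979 = -0.1412.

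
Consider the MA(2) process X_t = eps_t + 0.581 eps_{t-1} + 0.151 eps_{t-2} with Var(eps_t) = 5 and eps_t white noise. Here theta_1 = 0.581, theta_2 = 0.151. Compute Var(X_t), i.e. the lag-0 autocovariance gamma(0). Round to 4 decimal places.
\gamma(0) = 6.8018

For an MA(q) process X_t = eps_t + sum_i theta_i eps_{t-i} with
Var(eps_t) = sigma^2, the variance is
  gamma(0) = sigma^2 * (1 + sum_i theta_i^2).
  sum_i theta_i^2 = (0.581)^2 + (0.151)^2 = 0.337561 + 0.022801 = 0.360362.
  gamma(0) = 5 * (1 + 0.360362) = 5 * 1.360362 = 6.80181, which rounds to 6.8018.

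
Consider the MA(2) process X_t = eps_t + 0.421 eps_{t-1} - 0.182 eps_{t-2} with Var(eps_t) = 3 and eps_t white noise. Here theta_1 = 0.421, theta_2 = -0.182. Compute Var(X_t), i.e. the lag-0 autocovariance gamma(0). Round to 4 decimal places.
\gamma(0) = 3.6311

For an MA(q) process X_t = eps_t + sum_i theta_i eps_{t-i} with
Var(eps_t) = sigma^2, the variance is
  gamma(0) = sigma^2 * (1 + sum_i theta_i^2).
  sum_i theta_i^2 = (0.421)^2 + (-0.182)^2 = 0.177241 + 0.033124 = 0.210365.
  gamma(0) = 3 * (1 + 0.210365) = 3 * 1.210365 = 3.631095, which rounds to 3.6311.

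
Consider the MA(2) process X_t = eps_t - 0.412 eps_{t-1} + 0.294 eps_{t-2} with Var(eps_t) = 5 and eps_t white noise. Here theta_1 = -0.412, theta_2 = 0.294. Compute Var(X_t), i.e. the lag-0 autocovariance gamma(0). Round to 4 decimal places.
\gamma(0) = 6.2809

For an MA(q) process X_t = eps_t + sum_i theta_i eps_{t-i} with
Var(eps_t) = sigma^2, the variance is
  gamma(0) = sigma^2 * (1 + sum_i theta_i^2).
  sum_i theta_i^2 = (-0.412)^2 + (0.294)^2 = 0.169744 + 0.086436 = 0.25618.
  gamma(0) = 5 * (1 + 0.25618) = 5 * 1.25618 = 6.2809.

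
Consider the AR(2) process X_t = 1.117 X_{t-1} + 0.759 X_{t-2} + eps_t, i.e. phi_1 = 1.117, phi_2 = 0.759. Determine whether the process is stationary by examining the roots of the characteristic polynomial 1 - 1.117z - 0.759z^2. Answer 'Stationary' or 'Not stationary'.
\text{Not stationary}

The AR(p) characteristic polynomial is P(z) = 1 - 1.117z - 0.759z^2.
Stationarity requires all roots to lie outside the unit circle, i.e. |z| > 1 for every root.
Set 1 + (-1.117) z + (-0.759) z^2 = 0, i.e. a z^2 + b z + c = 0 with a = -0.759, b = -1.117, c = 1.
Discriminant D = b^2 - 4ac = (-1.117)^2 - 4*(-0.759)*1 = 1.247689 - (-3.036) = 4.283689.
D >= 0, so the roots are real: z = (-b +/- sqrt(D)) / (2a) = (1.117 +/- 2.069707) / (-1.518).
  z_1 = (1.117 + 2.069707) / (-1.518) = -2.0993,   |z_1| = 2.0993.
  z_2 = (1.117 - 2.069707) / (-1.518) = 0.6276,   |z_2| = 0.6276.
Moduli of all roots: 2.0993, 0.6276.
All moduli strictly greater than 1? No.
Verdict: Not stationary.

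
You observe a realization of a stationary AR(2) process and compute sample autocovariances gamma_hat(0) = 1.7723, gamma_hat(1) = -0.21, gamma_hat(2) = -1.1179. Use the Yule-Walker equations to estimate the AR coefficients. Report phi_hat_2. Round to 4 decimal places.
\hat\phi_{2} = -0.6540

The Yule-Walker equations for an AR(p) process read, in matrix form,
  Gamma_p phi = r_p,   with   (Gamma_p)_{ij} = gamma(|i - j|),
                       (r_p)_i = gamma(i),   i,j = 1..p.
Substitute the sample gammas (Toeplitz matrix and right-hand side of size 2):
  Gamma_p = [[1.7723, -0.21], [-0.21, 1.7723]]
  r_p     = [-0.21, -1.1179]
Written out:
  1.7723 phi_1 - 0.21 phi_2 = -0.21
  -0.21 phi_1 + 1.7723 phi_2 = -1.1179
Solve by Cramer's rule:
  det = gamma(0)^2 - gamma(1)^2 = (1.7723)^2 - (-0.21)^2 = 3.14104729 - 0.0441 = 3.09694729
  phi_hat_1 = [gamma(1) gamma(0) - gamma(1) gamma(2)] / det = [(-0.21)(1.7723) - (-0.21)(-1.1179)] / 3.09694729 = -0.606942 / 3.09694729 = -0.196
  phi_hat_2 = [gamma(0) gamma(2) - gamma(1)^2] / det = [(1.7723)(-1.1179) - (-0.21)^2] / 3.09694729 = -2.02535417 / 3.09694729 = -0.654
So phi_hat = [-0.1960, -0.6540].
Therefore phi_hat_2 = -0.6540.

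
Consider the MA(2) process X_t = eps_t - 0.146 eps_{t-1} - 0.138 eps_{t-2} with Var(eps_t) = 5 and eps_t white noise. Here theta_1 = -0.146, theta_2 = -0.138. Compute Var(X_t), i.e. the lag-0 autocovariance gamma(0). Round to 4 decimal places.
\gamma(0) = 5.2018

For an MA(q) process X_t = eps_t + sum_i theta_i eps_{t-i} with
Var(eps_t) = sigma^2, the variance is
  gamma(0) = sigma^2 * (1 + sum_i theta_i^2).
  sum_i theta_i^2 = (-0.146)^2 + (-0.138)^2 = 0.021316 + 0.019044 = 0.04036.
  gamma(0) = 5 * (1 + 0.04036) = 5 * 1.04036 = 5.2018.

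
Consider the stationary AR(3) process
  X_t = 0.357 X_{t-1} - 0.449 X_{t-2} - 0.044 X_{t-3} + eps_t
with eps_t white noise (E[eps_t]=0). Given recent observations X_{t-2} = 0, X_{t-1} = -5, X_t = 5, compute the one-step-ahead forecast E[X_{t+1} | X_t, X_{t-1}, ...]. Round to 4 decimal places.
E[X_{t+1} \mid \mathcal F_t] = 4.0300

For an AR(p) model X_t = c + sum_i phi_i X_{t-i} + eps_t, the
one-step-ahead conditional mean is
  E[X_{t+1} | X_t, ...] = c + sum_i phi_i X_{t+1-i}.
Substitute known values:
  E[X_{t+1} | ...] = (0.357) * (5) + (-0.449) * (-5) + (-0.044) * (0)
                   = 4.0300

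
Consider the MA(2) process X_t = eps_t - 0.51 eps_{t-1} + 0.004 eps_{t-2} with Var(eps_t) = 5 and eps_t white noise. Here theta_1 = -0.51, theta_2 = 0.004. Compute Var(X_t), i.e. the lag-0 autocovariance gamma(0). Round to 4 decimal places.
\gamma(0) = 6.3006

For an MA(q) process X_t = eps_t + sum_i theta_i eps_{t-i} with
Var(eps_t) = sigma^2, the variance is
  gamma(0) = sigma^2 * (1 + sum_i theta_i^2).
  sum_i theta_i^2 = (-0.51)^2 + (0.004)^2 = 0.2601 + 0.000016 = 0.260116.
  gamma(0) = 5 * (1 + 0.260116) = 5 * 1.260116 = 6.30058, which rounds to 6.3006.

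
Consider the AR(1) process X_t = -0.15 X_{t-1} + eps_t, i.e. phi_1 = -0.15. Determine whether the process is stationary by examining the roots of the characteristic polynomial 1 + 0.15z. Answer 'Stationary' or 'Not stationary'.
\text{Stationary}

The AR(p) characteristic polynomial is P(z) = 1 + 0.15z.
Stationarity requires all roots to lie outside the unit circle, i.e. |z| > 1 for every root.
This is linear in z: 1 + (0.15) z = 0  =>  z = -1/(0.15) = -6.666667,  |z| = 6.666667.
Moduli of all roots: 6.6667.
All moduli strictly greater than 1? Yes.
Verdict: Stationary.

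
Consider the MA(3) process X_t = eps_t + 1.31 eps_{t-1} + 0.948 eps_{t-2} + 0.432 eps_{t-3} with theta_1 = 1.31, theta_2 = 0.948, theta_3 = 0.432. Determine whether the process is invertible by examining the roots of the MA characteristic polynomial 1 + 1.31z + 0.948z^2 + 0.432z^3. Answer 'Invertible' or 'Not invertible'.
\text{Invertible}

The MA(q) characteristic polynomial is P(z) = 1 + 1.31z + 0.948z^2 + 0.432z^3.
Invertibility requires all roots to lie outside the unit circle, i.e. |z| > 1 for every root.
Degree 3: look for a simple real root z0 first, then factor out (1 - z/z0) and solve the remaining quadratic.
Testing z0 = -1.25: P(-1.25) = 1 + (1.31)(-1.25) + (0.948)(-1.25)^2 + (0.432)(-1.25)^3
  = 1 + (-1.6375) + (1.48125) + (-0.84375) = 0.  So z_0 = -1.25 is a root, |z_0| = 1.25.
Divide out the factor (1 + 0.8 z) = (1 - z/z0) (since 1/z0 = -0.8):
  P(z) = (1 + 0.8 z)(1 + (0.51) z + (0.54) z^2)
  [check: z-coef 0.51 - (-0.8) = 1.31; z^2-coef 0.54 - (-0.8)(0.51) = 0.948; z^3-coef -(-0.8)(0.54) = 0.432.]
Remaining roots from the quadratic factor 1 + (0.51) z + (0.54) z^2:
  Set 1 + (0.51) z + (0.54) z^2 = 0, i.e. a z^2 + b z + c = 0 with a = 0.54, b = 0.51, c = 1.
  Discriminant D = b^2 - 4ac = (0.51)^2 - 4*(0.54)*1 = 0.2601 - (2.16) = -1.8999.
  D < 0, so the roots are the complex-conjugate pair z = (-b +/- i sqrt(-D)) / (2a) = -0.4722 +/- 1.2763i.
  For a conjugate pair |z|^2 = z * conj(z) = (product of roots) = c/a = 1/(0.54) = 1.851852, so |z| = sqrt(1.851852) = 1.3608 for both roots.
Moduli of all roots: 1.2500, 1.3608, 1.3608.
All moduli strictly greater than 1? Yes.
Verdict: Invertible.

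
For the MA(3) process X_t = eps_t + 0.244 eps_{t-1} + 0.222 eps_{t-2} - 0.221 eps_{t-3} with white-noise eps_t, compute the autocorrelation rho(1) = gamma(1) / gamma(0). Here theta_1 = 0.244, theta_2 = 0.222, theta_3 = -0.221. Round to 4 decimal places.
\rho(1) = 0.2152

For an MA(q) process with theta_0 = 1, the autocovariance is
  gamma(k) = sigma^2 * sum_{i=0..q-k} theta_i * theta_{i+k},
and rho(k) = gamma(k) / gamma(0). Sigma^2 cancels.
  numerator   = (1)*(0.244) + (0.244)*(0.222) + (0.222)*(-0.221) = 0.249106.
  denominator = (1)^2 + (0.244)^2 + (0.222)^2 + (-0.221)^2 = 1.157661.
  rho(1) = 0.249106 / 1.157661 = 0.2152.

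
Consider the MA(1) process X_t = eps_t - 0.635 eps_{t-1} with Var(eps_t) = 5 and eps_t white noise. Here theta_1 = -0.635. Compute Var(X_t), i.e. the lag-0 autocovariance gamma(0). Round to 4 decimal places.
\gamma(0) = 7.0161

For an MA(q) process X_t = eps_t + sum_i theta_i eps_{t-i} with
Var(eps_t) = sigma^2, the variance is
  gamma(0) = sigma^2 * (1 + sum_i theta_i^2).
  sum_i theta_i^2 = (-0.635)^2 = 0.403225.
  gamma(0) = 5 * (1 + 0.403225) = 5 * 1.403225 = 7.016125, which rounds to 7.0161.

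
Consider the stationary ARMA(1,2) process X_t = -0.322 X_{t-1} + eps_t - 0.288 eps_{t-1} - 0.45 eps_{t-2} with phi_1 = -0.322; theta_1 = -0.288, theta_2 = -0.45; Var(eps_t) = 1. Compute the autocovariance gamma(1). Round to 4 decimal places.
\gamma(1) = -0.4784

Multiply the model equation by X_{t-k} and take expectations. With theta_0 = psi_0 = 1 and psi_j the MA(infinity) weights, this gives
  gamma(k) - sum_i phi_i gamma(k-i) = c_k,
  c_k = sigma^2 * sum_{j=k..q} theta_j psi_{j-k}   (c_k = 0 for k > q),
using gamma(-m) = gamma(m).
psi-weights needed (psi_j = theta_j + sum_i phi_i psi_{j-i}):
  psi_1 = theta_1 + phi_1 = -0.288 + (-0.322) = -0.61
  psi_2 = theta_2 + phi_1 psi_1 = -0.45 + (-0.322)(-0.61) = -0.25358
Right-hand sides:
  c_0 = sigma^2 (1 + theta_1 psi_1 + theta_2 psi_2) = 1 * (1 + (-0.288)(-0.61) + (-0.45)(-0.25358)) = 1 * 1.289791 = 1.289791
  c_1 = sigma^2 (theta_1 + theta_2 psi_1) = 1 * (-0.288 + (-0.45)(-0.61)) = -0.0135
  c_2 = sigma^2 theta_2 = 1 * (-0.45) = -0.45
Equations for k = 0 and k = 1 (AR order 1):
  gamma(0) = phi_1 gamma(1) + c_0
  gamma(1) = phi_1 gamma(0) + c_1
Substituting the second into the first: gamma(0) (1 - phi_1^2) = c_0 + phi_1 c_1, so
  gamma(0) = (c_0 + phi_1 c_1) / (1 - phi_1^2) = (1.289791 + (-0.322)(-0.0135)) / (1 - (-0.322)^2) = 1.294138 / 0.896316 = 1.443841.
  gamma(1) = phi_1 gamma(0) + c_1 = (-0.322)(1.443841) + (-0.0135) = -0.478417.
Therefore gamma(1) = -0.4784 (to 4 decimal places).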